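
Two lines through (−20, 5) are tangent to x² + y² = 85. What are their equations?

A line y − (5) = m(x − (−20)) is tangent when its distance from (0, 0) is √85:
[m·(20) − (−5)]² = 85(m² + 1)
63m² + 40m − 12 = 0, so m = 2/9 or m = −6/7.
Through (−20, 5) these give 2x − 9y = −85 and 6x + 7y = −85.

2x − 9y = −85 and 6x + 7y = −85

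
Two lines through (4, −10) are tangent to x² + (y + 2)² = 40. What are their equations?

3x − y = 22 and x + 3y = −26

Let a tangent through (4, −10) have slope m. Its distance from (0, −2) must equal 2√10:
[m·(−4) − (8)]² = 40(m² + 1)
3m² − 8m − 3 = 0, so m = 3 or m = −1/3.
Through (4, −10) these give 3x − y = 22 and x + 3y = −26.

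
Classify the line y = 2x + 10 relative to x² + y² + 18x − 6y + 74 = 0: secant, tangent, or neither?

d² = (2·(−9) − 1·3 − (−10))²/5 = 121/5; r² = 16.
Since d² > r², the line lies outside the circle.

neither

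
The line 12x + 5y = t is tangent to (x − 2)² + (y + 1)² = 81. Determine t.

t = −98 or t = 136

Tangency holds when the distance from the centre (2, −1) to the line equals the radius 9:
|12·2 + 5·(−1) − t| / √169 = 9
|t − (19)| = 9·13, so t = 136 or t = −98.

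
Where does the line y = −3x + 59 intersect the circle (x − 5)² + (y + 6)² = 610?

Express y = −3x + 59 and substitute into the circle:
10x² − 400x + 3640 = 0  ⟹  x² − 40x + 364 = 0
x = 26 or x = 14, giving (26, −19) and (14, 17).

(14, 17) and (26, −19)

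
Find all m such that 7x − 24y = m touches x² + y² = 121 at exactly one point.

Tangency holds when the distance from the centre (0, 0) to the line equals the radius 11:
|7·0 − 24·0 − m| / √625 = 11
|m| = 11·25, so m = 275 or m = −275.

m = −275 or m = 275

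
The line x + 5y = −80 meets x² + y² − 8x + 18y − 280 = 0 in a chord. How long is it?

7√26

Express y = (−80 − x)/5 and substitute into the circle:
26x² − 130x − 7800 = 0  ⟹  x² − 5x − 300 = 0
x = 20 or x = −15, giving (20, −20) and (−15, −13).
Chord length = distance between (20, −20) and (−15, −13) = √1274 = 7√26.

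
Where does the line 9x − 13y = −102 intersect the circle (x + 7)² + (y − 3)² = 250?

Substitute y = (102 + 9x)/13:
250x² + 3500x − 30000 = 0  ⟹  x² + 14x − 120 = 0
x = 6 or x = −20, giving (6, 12) and (−20, −6).

(−20, −6) and (6, 12)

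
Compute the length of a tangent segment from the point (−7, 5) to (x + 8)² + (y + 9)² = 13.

The centre is (−8, −9) and r = √13. The square of the distance from P to the centre is 1 + 196 = 197.
The tangent meets the radius at right angles, so tangent² = |PO|² − r² = 197 − 13 = 184.

2√46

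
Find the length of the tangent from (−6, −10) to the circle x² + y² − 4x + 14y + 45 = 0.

With centre O = (2, −7), |OP|² = 73 and r² = 8.
By the tangent–radius right angle, tangent length = √(|PO|² − r²) = √65.

√65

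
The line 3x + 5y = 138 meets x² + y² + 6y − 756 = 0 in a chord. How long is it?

Substitute y = (138 − 3x)/5:
34x² − 918x + 4284 = 0  ⟹  x² − 27x + 126 = 0
x = 21 or x = 6, giving (21, 15) and (6, 24).
Chord length = distance between (21, 15) and (6, 24) = √306 = 3√34.

3√34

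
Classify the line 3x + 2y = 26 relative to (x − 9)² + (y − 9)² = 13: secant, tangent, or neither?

neither

Substituting the line into the circle gives 13x² − 120x + 336 = 0.
Δ = 14400 − 17472 = −3072.
No real roots: the line does not meet the circle.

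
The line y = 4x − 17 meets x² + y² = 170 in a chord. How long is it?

6√17

The distance from (0, 0) to the line is 17/√17, and r² = 170.
Half the chord is √(r² − d²) = √(153), so the full chord is 6√17.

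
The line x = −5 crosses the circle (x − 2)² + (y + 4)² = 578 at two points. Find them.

(−5, −27) and (−5, 19)

The line gives x = −5. Substituting into the circle:
y² + 8y − 513 = 0
y = 19 or y = −27, giving (−5, 19) and (−5, −27).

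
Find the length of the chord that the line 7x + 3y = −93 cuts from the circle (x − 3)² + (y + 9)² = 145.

√58

From the line, y = (−93 − 7x)/3. Substituting:
58x² + 870x + 3132 = 0  ⟹  x² + 15x + 54 = 0
x = −6 or x = −9, giving (−6, −17) and (−9, −10).
|(−6, −17) − (−9, −10)| = √((3)² + (−7)²) = √58.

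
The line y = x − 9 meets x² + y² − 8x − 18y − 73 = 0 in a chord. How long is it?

Substitute y = x − 9:
2x² − 44x + 170 = 0  ⟹  x² − 22x + 85 = 0
x = 17 or x = 5, giving (17, 8) and (5, −4).
Chord length = distance between (17, 8) and (5, −4) = √288 = 12√2.

12√2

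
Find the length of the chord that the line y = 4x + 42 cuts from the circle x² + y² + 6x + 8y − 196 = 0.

From the line, y = 4x + 42. Substituting:
17x² + 374x + 1904 = 0  ⟹  x² + 22x + 112 = 0
x = −8 or x = −14, giving (−8, 10) and (−14, −14).
Chord length = distance between (−8, 10) and (−14, −14) = √612 = 6√17.

6√17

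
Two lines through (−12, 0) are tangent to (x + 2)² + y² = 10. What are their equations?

x − 3y = −12 and x + 3y = −12

Let a tangent through (−12, 0) have slope m. Its distance from (−2, 0) must equal √10:
[m·(10) − (0)]² = 10(m² + 1)
9m² − 1 = 0, so m = 1/3 or m = −1/3.
With m = 1/3: x − 3y = −12. With m = −1/3: x + 3y = −12.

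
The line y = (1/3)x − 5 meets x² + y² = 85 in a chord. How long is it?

Substitute y = (−15 + x)/3:
10x² − 30x − 540 = 0  ⟹  x² − 3x − 54 = 0
x = 9 or x = −6, giving (9, −2) and (−6, −7).
Chord length = distance between (9, −2) and (−6, −7) = √250 = 5√10.

5√10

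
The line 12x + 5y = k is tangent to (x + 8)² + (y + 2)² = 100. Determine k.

k = −236 or k = 24

For a tangent, require d(centre, line) = r = 10.
|12·(−8) + 5·(−2) − k| / √169 = 10
|k − (−106)| = 10·13, so k = 24 or k = −236.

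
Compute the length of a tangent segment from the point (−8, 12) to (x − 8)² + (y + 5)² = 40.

√505

Centre (8, −5), r² = 40. |PO|² = (−16)² + (17)² = 545.
By the tangent–radius right angle, tangent length = √(|PO|² − r²) = √505.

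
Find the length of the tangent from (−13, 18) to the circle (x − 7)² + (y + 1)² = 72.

Centre (7, −1), r² = 72. |PO|² = (−20)² + (19)² = 761.
By the tangent–radius right angle, tangent length = √(|PO|² − r²) = √689.

√689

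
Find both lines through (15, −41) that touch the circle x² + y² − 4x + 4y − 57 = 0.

Let a tangent through (15, −41) have slope m. Its distance from (2, −2) must equal √65:
(−13m − (39))² = 65(m² + 1)
4m² + 39m + 56 = 0, so m = −7/4 or m = −8.
Through (15, −41) these give 7x + 4y = −59 and 8x + y = 79.

7x + 4y = −59 and 8x + y = 79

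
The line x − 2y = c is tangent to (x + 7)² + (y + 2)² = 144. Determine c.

c = −3 ± 12√5

The line touches the circle iff its distance from (−7, −2) is 12:
|1·(−7) − 2·(−2) − c| / √5 = 12
|c − (−3)| = 12√5.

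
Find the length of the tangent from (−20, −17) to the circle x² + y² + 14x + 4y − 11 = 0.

√330

Centre (−7, −2), r² = 64. |PO|² = (−13)² + (−15)² = 394.
The tangent meets the radius at right angles, so tangent² = |PO|² − r² = 394 − 64 = 330.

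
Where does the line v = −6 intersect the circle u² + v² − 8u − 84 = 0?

Express v = −6 and substitute into the circle:
u² − 8u − 48 = 0
u = 12 or u = −4, giving (12, −6) and (−4, −6).

(−4, −6) and (12, −6)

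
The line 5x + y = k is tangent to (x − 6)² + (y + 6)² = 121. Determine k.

The line touches the circle iff its distance from (6, −6) is 11:
|5·6 + 1·(−6) − k| / √26 = 11
|k − (24)| = 11√26.

k = 24 ± 11√26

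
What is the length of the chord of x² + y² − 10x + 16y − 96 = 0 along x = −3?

22

The distance from (5, −8) to the line is 8, and r² = 185.
Half the chord is √(r² − d²) = √(121), so the full chord is 22.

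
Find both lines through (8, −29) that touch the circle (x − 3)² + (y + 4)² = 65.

A line y − (−29) = m(x − (8)) is tangent when its distance from (3, −4) is √65:
(−5m − (25))² = 65(m² + 1)
4m² − 25m − 56 = 0, so m = −7/4 or m = 8.
Through (8, −29) these give 7x + 4y = −60 and 8x − y = 93.

7x + 4y = −60 and 8x − y = 93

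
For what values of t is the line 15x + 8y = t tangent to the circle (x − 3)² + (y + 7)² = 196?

t = −249 or t = 227

Tangency holds when the distance from the centre (3, −7) to the line equals the radius 14:
|15·3 + 8·(−7) − t| / √289 = 14
|t − (−11)| = 14·17, so t = 227 or t = −249.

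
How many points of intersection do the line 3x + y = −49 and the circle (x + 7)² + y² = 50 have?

Substituting the line into the circle gives 10x² + 308x + 2400 = 0.
Δ = 94864 − 96000 = −1136.
No real roots: the line does not meet the circle.

0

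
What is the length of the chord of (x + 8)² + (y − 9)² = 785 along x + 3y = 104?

The distance from (−8, 9) to the line is 85/√10, and r² = 785.
Half the chord is √(r² − d²) = √(125/2), so the full chord is 5√10.

5√10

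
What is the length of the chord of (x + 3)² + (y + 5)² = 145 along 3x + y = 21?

The distance from (−3, −5) to the line is 35/√10, and r² = 145.
Half the chord is √(r² − d²) = √(45/2), so the full chord is 3√10.

3√10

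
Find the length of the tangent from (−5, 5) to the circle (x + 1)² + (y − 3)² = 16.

2

With centre O = (−1, 3), |OP|² = 20 and r² = 16.
The tangent meets the radius at right angles, so tangent² = |PO|² − r² = 20 − 16 = 4.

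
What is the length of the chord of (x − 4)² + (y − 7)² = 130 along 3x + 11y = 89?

Substitute y = (89 − 3x)/11:
130x² − 1040x − 13650 = 0  ⟹  x² − 8x − 105 = 0
x = 15 or x = −7, giving (15, 4) and (−7, 10).
|(15, 4) − (−7, 10)| = √((22)² + (−6)²) = 2√130.

2√130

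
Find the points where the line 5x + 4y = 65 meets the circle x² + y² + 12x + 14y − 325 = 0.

(5, 10) and (13, 0)

Express y = (65 − 5x)/4 and substitute into the circle:
41x² − 738x + 2665 = 0  ⟹  x² − 18x + 65 = 0
x = 13 or x = 5, giving (13, 0) and (5, 10).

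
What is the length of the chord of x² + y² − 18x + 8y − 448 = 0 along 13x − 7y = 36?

From the line, y = (−36 + 13x)/7. Substituting:
218x² − 1090x − 22672 = 0  ⟹  x² − 5x − 104 = 0
x = 13 or x = −8, giving (13, 19) and (−8, −20).
|(13, 19) − (−8, −20)| = √((21)² + (39)²) = 3√218.

3√218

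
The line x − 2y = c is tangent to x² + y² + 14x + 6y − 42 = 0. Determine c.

c = −1 ± 10√5

The line touches the circle iff its distance from (−7, −3) is 10:
|1·(−7) − 2·(−3) − c| / √5 = 10
|c − (−1)| = 10√5.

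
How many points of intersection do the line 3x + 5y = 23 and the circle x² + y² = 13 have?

0

d² = (3·0 + 5·0 − (23))²/34 = 529/34; r² = 13.
Since d² > r², the line lies outside the circle.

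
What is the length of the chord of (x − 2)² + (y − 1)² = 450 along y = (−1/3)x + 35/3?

The distance from (2, 1) to the line is 30/√10, and r² = 450.
Chord = 2√(r² − d²) = 2·√(360) = 12√10.

12√10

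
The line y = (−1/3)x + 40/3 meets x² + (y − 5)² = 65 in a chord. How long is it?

√10

Centre (0, 5), r² = 65. Perpendicular distance d from centre to line = |−25| / √10 = 25/√10.
Half the chord is √(r² − d²) = √(5/2), so the full chord is √10.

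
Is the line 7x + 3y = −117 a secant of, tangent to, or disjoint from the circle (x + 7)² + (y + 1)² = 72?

disjoint

Centre (−7, −1), r² = 72. Distance² from centre to line = (65)²/58 = 4225/58.
Since d² > r², the line lies outside the circle.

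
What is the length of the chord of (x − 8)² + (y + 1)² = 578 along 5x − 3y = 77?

8√34

Centre (8, −1), r² = 578. Perpendicular distance d from centre to line = |−34| / √34 = 34/√34.
Half the chord is √(r² − d²) = √(544), so the full chord is 8√34.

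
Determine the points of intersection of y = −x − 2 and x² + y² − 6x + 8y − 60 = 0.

Substitute y = −x − 2:
2x² − 10x − 72 = 0  ⟹  x² − 5x − 36 = 0
x = 9 or x = −4, giving (9, −11) and (−4, 2).

(−4, 2) and (9, −11)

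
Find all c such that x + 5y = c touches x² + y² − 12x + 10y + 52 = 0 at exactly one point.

The line touches the circle iff its distance from (6, −5) is 3:
|1·6 + 5·(−5) − c| / √26 = 3
|c − (−19)| = 3√26.

c = −19 ± 3√26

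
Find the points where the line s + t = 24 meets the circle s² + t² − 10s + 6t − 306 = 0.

From the line, t = −s + 24. Substituting:
2s² − 64s + 414 = 0  ⟹  s² − 32s + 207 = 0
s = 23 or s = 9, giving (23, 1) and (9, 15).

(9, 15) and (23, 1)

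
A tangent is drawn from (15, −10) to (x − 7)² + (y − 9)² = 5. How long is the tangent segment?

The centre is (7, 9) and r = √5. The square of the distance from P to the centre is 64 + 361 = 425.
The tangent meets the radius at right angles, so tangent² = |PO|² − r² = 425 − 5 = 420.

2√105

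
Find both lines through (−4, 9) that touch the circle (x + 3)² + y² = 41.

Let a tangent through (−4, 9) have slope m. Its distance from (−3, 0) must equal √41:
[m·(1) − (−9)]² = 41(m² + 1)
20m² − 9m − 20 = 0, so m = −4/5 or m = 5/4.
Through (−4, 9) these give 4x + 5y = 29 and 5x − 4y = −56.

4x + 5y = 29 and 5x − 4y = −56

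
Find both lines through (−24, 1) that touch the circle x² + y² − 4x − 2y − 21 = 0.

x + 5y = −19 and x − 5y = −29

A line y − (1) = m(x − (−24)) is tangent when its distance from (2, 1) is √26:
(26m − (0))² = 26(m² + 1)
25m² − 1 = 0, so m = −1/5 or m = 1/5.
Through (−24, 1) these give x + 5y = −19 and x − 5y = −29.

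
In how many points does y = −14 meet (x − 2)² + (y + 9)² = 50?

2

Substituting the line into the circle gives x² − 4x − 21 = 0.
Δ = 16 − (−84) = 100.
Two real roots: the line is a secant.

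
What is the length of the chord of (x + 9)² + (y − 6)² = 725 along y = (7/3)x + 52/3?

7√58

Substitute y = (52 + 7x)/3:
58x² + 638x − 4640 = 0  ⟹  x² + 11x − 80 = 0
x = 5 or x = −16, giving (5, 29) and (−16, −20).
|(5, 29) − (−16, −20)| = √((21)² + (49)²) = 7√58.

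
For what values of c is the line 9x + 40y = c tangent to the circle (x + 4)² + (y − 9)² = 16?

c = 160 or c = 488

For a tangent, require d(centre, line) = r = 4.
|9·(−4) + 40·9 − c| / √1681 = 4
|c − (324)| = 4·41, so c = 488 or c = 160.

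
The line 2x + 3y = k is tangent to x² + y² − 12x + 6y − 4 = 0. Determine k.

k = 3 ± 7√13

For a tangent, require d(centre, line) = r = 7.
|2·6 + 3·(−3) − k| / √13 = 7
|k − (3)| = 7√13.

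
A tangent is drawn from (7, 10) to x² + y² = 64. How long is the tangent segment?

The centre is (0, 0) and r = 8. The square of the distance from P to the centre is 49 + 100 = 149.
By the tangent–radius right angle, tangent length = √(|PO|² − r²) = √85.

√85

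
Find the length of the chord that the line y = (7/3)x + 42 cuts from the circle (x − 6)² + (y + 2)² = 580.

Substitute y = (126 + 7x)/3:
58x² + 1740x + 12528 = 0  ⟹  x² + 30x + 216 = 0
x = −12 or x = −18, giving (−12, 14) and (−18, 0).
|(−12, 14) − (−18, 0)| = √((6)² + (14)²) = 2√58.

2√58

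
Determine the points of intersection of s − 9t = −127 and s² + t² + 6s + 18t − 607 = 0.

(−19, 12) and (8, 15)

Substitute t = (127 + s)/9:
82s² + 902s − 12464 = 0  ⟹  s² + 11s − 152 = 0
s = 8 or s = −19, giving (8, 15) and (−19, 12).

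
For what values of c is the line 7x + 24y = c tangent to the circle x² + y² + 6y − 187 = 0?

Tangency holds when the distance from the centre (0, −3) to the line equals the radius 14:
|7·0 + 24·(−3) − c| / √625 = 14
|c − (−72)| = 14·25, so c = 278 or c = −422.

c = −422 or c = 278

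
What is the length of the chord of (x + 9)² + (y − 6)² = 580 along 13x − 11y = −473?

From the line, y = (473 + 13x)/11. Substituting:
290x² + 12760x + 105270 = 0  ⟹  x² + 44x + 363 = 0
x = −11 or x = −33, giving (−11, 30) and (−33, 4).
Chord length = distance between (−11, 30) and (−33, 4) = √1160 = 2√290.

2√290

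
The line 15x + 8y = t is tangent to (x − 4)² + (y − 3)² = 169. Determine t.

t = −137 or t = 305

For a tangent, require d(centre, line) = r = 13.
|15·4 + 8·3 − t| / √289 = 13
|t − (84)| = 13·17, so t = 305 or t = −137.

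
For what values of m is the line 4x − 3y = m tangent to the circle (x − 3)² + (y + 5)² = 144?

For a tangent, require d(centre, line) = r = 12.
|4·3 − 3·(−5) − m| / √25 = 12
|m − (27)| = 12·5, so m = 87 or m = −33.

m = −33 or m = 87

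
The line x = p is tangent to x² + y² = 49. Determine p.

p = −7 or p = 7

Tangency holds when the distance from the centre (0, 0) to the line equals the radius 7:
|1·0 + 0·0 − p| / √1 = 7
|p| = 7, so p = 7 or p = −7.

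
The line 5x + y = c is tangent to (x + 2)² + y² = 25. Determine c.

c = −10 ± 5√26

The line touches the circle iff its distance from (−2, 0) is 5:
|5·(−2) + 1·0 − c| / √26 = 5
|c − (−10)| = 5√26.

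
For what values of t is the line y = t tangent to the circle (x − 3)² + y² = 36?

The line touches the circle iff its distance from (3, 0) is 6:
|0·3 + 1·0 − t| / √1 = 6
|t| = 6, so t = 6 or t = −6.

t = −6 or t = 6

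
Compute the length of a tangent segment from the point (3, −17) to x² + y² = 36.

√262

Centre (0, 0), r² = 36. |PO|² = (3)² + (−17)² = 298.
Power of the point: PT² = |PO|² − r² = 262, so PT = √262.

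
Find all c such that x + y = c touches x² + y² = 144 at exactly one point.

c = ±12√2

Tangency holds when the distance from the centre (0, 0) to the line equals the radius 12:
|1·0 + 1·0 − c| / √2 = 12
|c| = 12√2.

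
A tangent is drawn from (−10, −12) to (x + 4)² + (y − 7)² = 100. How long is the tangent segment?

3√33

The centre is (−4, 7) and r = 10. The square of the distance from P to the centre is 36 + 361 = 397.
The tangent meets the radius at right angles, so tangent² = |PO|² − r² = 397 − 100 = 297.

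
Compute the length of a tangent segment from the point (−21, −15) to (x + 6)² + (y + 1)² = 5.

4√26

With centre O = (−6, −1), |OP|² = 421 and r² = 5.
The tangent meets the radius at right angles, so tangent² = |PO|² − r² = 421 − 5 = 416.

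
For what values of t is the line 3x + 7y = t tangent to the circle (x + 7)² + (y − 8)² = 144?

Tangency holds when the distance from the centre (−7, 8) to the line equals the radius 12:
|3·(−7) + 7·8 − t| / √58 = 12
|t − (35)| = 12√58.

t = 35 ± 12√58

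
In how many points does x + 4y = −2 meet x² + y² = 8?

2

Substituting the line into the circle gives 17x² + 4x − 124 = 0.
Discriminant = (4)² − 4·17·(−124) = 8448 > 0.
Two real roots: the line is a secant.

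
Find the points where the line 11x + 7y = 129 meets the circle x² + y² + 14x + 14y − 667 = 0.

Express y = (129 − 11x)/7 and substitute into the circle:
170x² − 3230x − 3400 = 0  ⟹  x² − 19x − 20 = 0
x = 20 or x = −1, giving (20, −13) and (−1, 20).

(−1, 20) and (20, −13)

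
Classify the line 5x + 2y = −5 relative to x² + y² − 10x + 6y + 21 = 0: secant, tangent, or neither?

neither

Substituting the line into the circle gives 29x² − 50x + 49 = 0.
Discriminant = (−50)² − 4·29·(49) = −3184 < 0.
No real roots: the line does not meet the circle.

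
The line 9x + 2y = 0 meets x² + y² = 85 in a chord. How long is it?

From the line, y = (−9x)/2. Substituting:
85x² − 340 = 0  ⟹  x² − 4 = 0
x = 2 or x = −2, giving (2, −9) and (−2, 9).
|(2, −9) − (−2, 9)| = √((4)² + (−18)²) = 2√85.

2√85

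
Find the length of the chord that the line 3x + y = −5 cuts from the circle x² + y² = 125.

7√10

Substitute y = −3x − 5:
10x² + 30x − 100 = 0  ⟹  x² + 3x − 10 = 0
x = 2 or x = −5, giving (2, −11) and (−5, 10).
|(2, −11) − (−5, 10)| = √((7)² + (−21)²) = 7√10.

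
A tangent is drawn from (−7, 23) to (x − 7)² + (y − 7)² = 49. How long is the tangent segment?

√403

With centre O = (7, 7), |OP|² = 452 and r² = 49.
The tangent meets the radius at right angles, so tangent² = |PO|² − r² = 452 − 49 = 403.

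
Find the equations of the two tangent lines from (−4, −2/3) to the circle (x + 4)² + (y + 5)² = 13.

Let a tangent through (−4, −2/3) have slope m. Its distance from (−4, −5) must equal √13:
[m·(0) − (−13/3)]² = 13(m² + 1)
9m² − 4 = 0, so m = 2/3 or m = −2/3.
Through (−4, −2/3) these give 2x − 3y = −6 and 2x + 3y = −10.

2x − 3y = −6 and 2x + 3y = −10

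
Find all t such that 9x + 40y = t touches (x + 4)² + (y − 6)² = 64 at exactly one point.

t = −124 or t = 532

For a tangent, require d(centre, line) = r = 8.
|9·(−4) + 40·6 − t| / √1681 = 8
|t − (204)| = 8·41, so t = 532 or t = −124.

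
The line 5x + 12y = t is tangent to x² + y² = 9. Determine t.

t = −39 or t = 39

The line touches the circle iff its distance from (0, 0) is 3:
|5·0 + 12·0 − t| / √169 = 3
|t| = 3·13, so t = 39 or t = −39.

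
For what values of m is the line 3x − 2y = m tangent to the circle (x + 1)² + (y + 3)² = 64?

m = 3 ± 8√13

The line touches the circle iff its distance from (−1, −3) is 8:
|3·(−1) − 2·(−3) − m| / √13 = 8
|m − (3)| = 8√13.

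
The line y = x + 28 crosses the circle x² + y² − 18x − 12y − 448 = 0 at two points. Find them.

(−13, 15) and (0, 28)

From the line, y = x + 28. Substituting:
2x² + 26x = 0  ⟹  x² + 13x = 0
x = 0 or x = −13, giving (0, 28) and (−13, 15).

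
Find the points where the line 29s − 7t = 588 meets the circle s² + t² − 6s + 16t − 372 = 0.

(14, −26) and (21, 3)

Substitute t = (−588 + 29s)/7:
890s² − 31150s + 261660 = 0  ⟹  s² − 35s + 294 = 0
s = 21 or s = 14, giving (21, 3) and (14, −26).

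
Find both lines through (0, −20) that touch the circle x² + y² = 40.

A line y − (−20) = m(x − (0)) is tangent when its distance from (0, 0) is 2√10:
(0m − (20))² = 40(m² + 1)
m² − 9 = 0, so m = −3 or m = 3.
Through (0, −20) these give 3x + y = −20 and 3x − y = 20.

3x + y = −20 and 3x − y = 20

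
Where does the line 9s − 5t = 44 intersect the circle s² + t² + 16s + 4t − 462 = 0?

Substitute t = (−44 + 9s)/5:
106s² − 212s − 10494 = 0  ⟹  s² − 2s − 99 = 0
s = 11 or s = −9, giving (11, 11) and (−9, −25).

(−9, −25) and (11, 11)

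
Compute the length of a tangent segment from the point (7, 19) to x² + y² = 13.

√397

The centre is (0, 0) and r = √13. The square of the distance from P to the centre is 49 + 361 = 410.
Power of the point: PT² = |PO|² − r² = 397, so PT = √397.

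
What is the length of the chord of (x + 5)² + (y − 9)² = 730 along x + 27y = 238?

2√730

Express y = (238 − x)/27 and substitute into the circle:
730x² + 7300x − 513920 = 0  ⟹  x² + 10x − 704 = 0
x = 22 or x = −32, giving (22, 8) and (−32, 10).
|(22, 8) − (−32, 10)| = √((54)² + (−2)²) = 2√730.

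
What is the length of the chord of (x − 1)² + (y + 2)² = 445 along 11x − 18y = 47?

2√445

Substitute y = (−47 + 11x)/18:
445x² − 890x − 143735 = 0  ⟹  x² − 2x − 323 = 0
x = 19 or x = −17, giving (19, 9) and (−17, −13).
|(19, 9) − (−17, −13)| = √((36)² + (22)²) = 2√445.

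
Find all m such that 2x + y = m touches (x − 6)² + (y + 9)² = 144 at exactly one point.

For a tangent, require d(centre, line) = r = 12.
|2·6 + 1·(−9) − m| / √5 = 12
|m − (3)| = 12√5.

m = 3 ± 12√5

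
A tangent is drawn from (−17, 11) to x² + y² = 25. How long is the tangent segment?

√385

The centre is (0, 0) and r = 5. The square of the distance from P to the centre is 289 + 121 = 410.
The tangent meets the radius at right angles, so tangent² = |PO|² − r² = 410 − 25 = 385.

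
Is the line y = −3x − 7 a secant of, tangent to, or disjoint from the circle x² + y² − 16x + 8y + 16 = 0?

d² = (3·8 + 1·(−4) − (−7))²/10 = 729/10; r² = 64.
Since d² > r², the line lies outside the circle.

disjoint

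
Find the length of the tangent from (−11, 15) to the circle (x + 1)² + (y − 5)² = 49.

√151

Centre (−1, 5), r² = 49. |PO|² = (−10)² + (10)² = 200.
Power of the point: PT² = |PO|² − r² = 151, so PT = √151.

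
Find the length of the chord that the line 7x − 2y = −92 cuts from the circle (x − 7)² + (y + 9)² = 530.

Centre (7, −9), r² = 530. Perpendicular distance d from centre to line = |159| / √53 = 159/√53.
Chord = 2√(r² − d²) = 2·√(53) = 2√53.

2√53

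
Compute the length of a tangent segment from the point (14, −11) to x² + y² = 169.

2√37

The centre is (0, 0) and r = 13. The square of the distance from P to the centre is 196 + 121 = 317.
The tangent meets the radius at right angles, so tangent² = |PO|² − r² = 317 − 169 = 148.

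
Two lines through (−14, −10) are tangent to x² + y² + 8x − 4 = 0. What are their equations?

Let a tangent through (−14, −10) have slope m. Its distance from (−4, 0) must equal 2√5:
[m·(10) − (10)]² = 20(m² + 1)
2m² − 5m + 2 = 0, so m = 1/2 or m = 2.
Through (−14, −10) these give x − 2y = 6 and 2x − y = −18.

x − 2y = 6 and 2x − y = −18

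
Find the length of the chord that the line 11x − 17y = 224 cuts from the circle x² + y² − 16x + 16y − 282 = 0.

The distance from (8, −8) to the line is 0/√410, and r² = 410.
Half the chord is √(r² − d²) = √(410), so the full chord is 2√410.

2√410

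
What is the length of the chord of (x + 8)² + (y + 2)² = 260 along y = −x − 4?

22√2

From the line, y = −x − 4. Substituting:
2x² + 20x − 192 = 0  ⟹  x² + 10x − 96 = 0
x = 6 or x = −16, giving (6, −10) and (−16, 12).
Chord length = distance between (6, −10) and (−16, 12) = √968 = 22√2.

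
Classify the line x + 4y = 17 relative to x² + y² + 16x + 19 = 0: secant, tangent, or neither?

Centre (−8, 0), r² = 45. Distance² from centre to line = (−25)²/17 = 625/17.
Since d² < r², the line cuts the circle twice.

secant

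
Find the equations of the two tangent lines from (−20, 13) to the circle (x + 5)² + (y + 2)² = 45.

A line y − (13) = m(x − (−20)) is tangent when its distance from (−5, −2) is 3√5:
(15m − (−15))² = 45(m² + 1)
2m² + 5m + 2 = 0, so m = −2 or m = −1/2.
With m = −2: 2x + y = −27. With m = −1/2: x + 2y = 6.

2x + y = −27 and x + 2y = 6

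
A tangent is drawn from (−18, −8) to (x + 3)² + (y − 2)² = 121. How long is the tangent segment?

2√51

With centre O = (−3, 2), |OP|² = 325 and r² = 121.
The tangent meets the radius at right angles, so tangent² = |PO|² − r² = 325 − 121 = 204.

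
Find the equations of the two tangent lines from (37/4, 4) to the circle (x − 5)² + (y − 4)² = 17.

4x − y = 33 and 4x + y = 41

Write the tangent as mx − y + (4 − m·(37/4)) = 0 and set its distance from the centre to √17:
(−17/4m − (0))² = 17(m² + 1)
m² − 16 = 0, so m = 4 or m = −4.
With m = 4: 4x − y = 33. With m = −4: 4x + y = 41.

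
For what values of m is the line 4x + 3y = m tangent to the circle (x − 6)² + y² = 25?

m = −1 or m = 49

For a tangent, require d(centre, line) = r = 5.
|4·6 + 3·0 − m| / √25 = 5
|m − (24)| = 5·5, so m = 49 or m = −1.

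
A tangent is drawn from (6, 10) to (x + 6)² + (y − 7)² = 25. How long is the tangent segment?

With centre O = (−6, 7), |OP|² = 153 and r² = 25.
By the tangent–radius right angle, tangent length = √(|PO|² − r²) = √128 = 8√2.

8√2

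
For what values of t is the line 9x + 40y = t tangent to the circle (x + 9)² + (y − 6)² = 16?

Tangency holds when the distance from the centre (−9, 6) to the line equals the radius 4:
|9·(−9) + 40·6 − t| / √1681 = 4
|t − (159)| = 4·41, so t = 323 or t = −5.

t = −5 or t = 323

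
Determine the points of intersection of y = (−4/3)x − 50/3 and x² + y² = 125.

Substitute y = (−50 − 4x)/3:
25x² + 400x + 1375 = 0  ⟹  x² + 16x + 55 = 0
x = −5 or x = −11, giving (−5, −10) and (−11, −2).

(−11, −2) and (−5, −10)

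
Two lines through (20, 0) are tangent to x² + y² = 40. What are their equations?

x + 3y = 20 and x − 3y = 20

A line y − (0) = m(x − (20)) is tangent when its distance from (0, 0) is 2√10:
(−20m − (0))² = 40(m² + 1)
9m² − 1 = 0, so m = −1/3 or m = 1/3.
With m = −1/3: x + 3y = 20. With m = 1/3: x − 3y = 20.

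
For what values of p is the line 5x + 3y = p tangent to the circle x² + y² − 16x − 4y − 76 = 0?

Tangency holds when the distance from the centre (8, 2) to the line equals the radius 12:
|5·8 + 3·2 − p| / √34 = 12
|p − (46)| = 12√34.

p = 46 ± 12√34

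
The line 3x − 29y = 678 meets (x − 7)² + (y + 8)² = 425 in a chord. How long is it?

5√34

The distance from (7, −8) to the line is 425/√850, and r² = 425.
Half the chord is √(r² − d²) = √(425/2), so the full chord is 5√34.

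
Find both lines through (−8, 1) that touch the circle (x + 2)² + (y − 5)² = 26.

x + 5y = −3 and 5x − y = −41

Let a tangent through (−8, 1) have slope m. Its distance from (−2, 5) must equal √26:
[m·(6) − (4)]² = 26(m² + 1)
5m² − 24m − 5 = 0, so m = −1/5 or m = 5.
With m = −1/5: x + 5y = −3. With m = 5: 5x − y = −41.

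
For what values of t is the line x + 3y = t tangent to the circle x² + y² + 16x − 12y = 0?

For a tangent, require d(centre, line) = r = 10.
|1·(−8) + 3·6 − t| / √10 = 10
|t − (10)| = 10√10.

t = 10 ± 10√10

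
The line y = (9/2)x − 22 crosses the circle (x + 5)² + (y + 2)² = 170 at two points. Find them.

From the line, y = (−44 + 9x)/2. Substituting:
85x² − 680x + 1020 = 0  ⟹  x² − 8x + 12 = 0
x = 6 or x = 2, giving (6, 5) and (2, −13).

(2, −13) and (6, 5)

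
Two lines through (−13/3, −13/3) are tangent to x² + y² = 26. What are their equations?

Let a tangent through (−13/3, −13/3) have slope m. Its distance from (0, 0) must equal √26:
(13/3m − (13/3))² = 26(m² + 1)
5m² + 26m + 5 = 0, so m = −1/5 or m = −5.
With m = −1/5: x + 5y = −26. With m = −5: 5x + y = −26.

x + 5y = −26 and 5x + y = −26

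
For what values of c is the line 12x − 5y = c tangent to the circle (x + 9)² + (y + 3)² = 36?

c = −171 or c = −15

The line touches the circle iff its distance from (−9, −3) is 6:
|12·(−9) − 5·(−3) − c| / √169 = 6
|c − (−93)| = 6·13, so c = −15 or c = −171.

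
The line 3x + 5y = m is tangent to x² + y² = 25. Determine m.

For a tangent, require d(centre, line) = r = 5.
|3·0 + 5·0 − m| / √34 = 5
|m| = 5√34.

m = ±5√34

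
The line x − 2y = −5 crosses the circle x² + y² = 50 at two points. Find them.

(−7, −1) and (5, 5)

From the line, y = (5 + x)/2. Substituting:
5x² + 10x − 175 = 0  ⟹  x² + 2x − 35 = 0
x = 5 or x = −7, giving (5, 5) and (−7, −1).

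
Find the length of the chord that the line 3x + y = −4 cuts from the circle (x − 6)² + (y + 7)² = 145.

7√10

Express y = −3x − 4 and substitute into the circle:
10x² − 30x − 100 = 0  ⟹  x² − 3x − 10 = 0
x = 5 or x = −2, giving (5, −19) and (−2, 2).
Chord length = distance between (5, −19) and (−2, 2) = √490 = 7√10.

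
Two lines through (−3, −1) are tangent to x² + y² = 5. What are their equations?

Write the tangent as mx − y + (−1 − m·(−3)) = 0 and set its distance from the centre to √5:
[m·(3) − (1)]² = 5(m² + 1)
2m² − 3m − 2 = 0, so m = −1/2 or m = 2.
Through (−3, −1) these give x + 2y = −5 and 2x − y = −5.

x + 2y = −5 and 2x − y = −5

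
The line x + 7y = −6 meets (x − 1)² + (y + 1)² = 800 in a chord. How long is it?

40√2

Express y = (−6 − x)/7 and substitute into the circle:
50x² − 100x − 39150 = 0  ⟹  x² − 2x − 783 = 0
x = 29 or x = −27, giving (29, −5) and (−27, 3).
Chord length = distance between (29, −5) and (−27, 3) = √3200 = 40√2.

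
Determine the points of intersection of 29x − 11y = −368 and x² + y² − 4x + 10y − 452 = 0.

From the line, y = (368 + 29x)/11. Substituting:
962x² + 24050x + 121212 = 0  ⟹  x² + 25x + 126 = 0
x = −7 or x = −18, giving (−7, 15) and (−18, −14).

(−18, −14) and (−7, 15)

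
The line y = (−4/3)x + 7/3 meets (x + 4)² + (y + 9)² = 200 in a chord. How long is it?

20

The distance from (−4, −9) to the line is 50/√25, and r² = 200.
Chord = 2√(r² − d²) = 2·√(100) = 20.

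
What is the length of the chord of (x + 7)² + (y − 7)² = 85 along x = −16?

The line gives x = −16. Substituting into the circle:
y² − 14y + 45 = 0
y = 9 or y = 5, giving (−16, 9) and (−16, 5).
|(−16, 9) − (−16, 5)| = √((0)² + (4)²) = 4.

4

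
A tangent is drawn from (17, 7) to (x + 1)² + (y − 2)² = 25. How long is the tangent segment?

The centre is (−1, 2) and r = 5. The square of the distance from P to the centre is 324 + 25 = 349.
The tangent meets the radius at right angles, so tangent² = |PO|² − r² = 349 − 25 = 324.

18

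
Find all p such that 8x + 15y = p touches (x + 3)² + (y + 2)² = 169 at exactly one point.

p = −275 or p = 167

Tangency holds when the distance from the centre (−3, −2) to the line equals the radius 13:
|8·(−3) + 15·(−2) − p| / √289 = 13
|p − (−54)| = 13·17, so p = 167 or p = −275.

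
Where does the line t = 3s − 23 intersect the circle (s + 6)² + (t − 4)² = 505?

Express t = 3s − 23 and substitute into the circle:
10s² − 150s + 260 = 0  ⟹  s² − 15s + 26 = 0
s = 13 or s = 2, giving (13, 16) and (2, −17).

(2, −17) and (13, 16)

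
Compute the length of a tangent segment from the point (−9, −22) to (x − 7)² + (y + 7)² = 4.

3√53

With centre O = (7, −7), |OP|² = 481 and r² = 4.
By the tangent–radius right angle, tangent length = √(|PO|² − r²) = √477 = 3√53.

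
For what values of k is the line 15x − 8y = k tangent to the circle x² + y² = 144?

Tangency holds when the distance from the centre (0, 0) to the line equals the radius 12:
|15·0 − 8·0 − k| / √289 = 12
|k| = 12·17, so k = 204 or k = −204.

k = −204 or k = 204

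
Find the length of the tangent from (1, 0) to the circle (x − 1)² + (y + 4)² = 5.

With centre O = (1, −4), |OP|² = 16 and r² = 5.
The tangent meets the radius at right angles, so tangent² = |PO|² − r² = 16 − 5 = 11.

√11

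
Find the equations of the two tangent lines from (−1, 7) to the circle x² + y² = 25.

4x − 3y = −25 and 3x + 4y = 25

Let a tangent through (−1, 7) have slope m. Its distance from (0, 0) must equal 5:
(1m − (−7))² = 25(m² + 1)
12m² − 7m − 12 = 0, so m = 4/3 or m = −3/4.
Through (−1, 7) these give 4x − 3y = −25 and 3x + 4y = 25.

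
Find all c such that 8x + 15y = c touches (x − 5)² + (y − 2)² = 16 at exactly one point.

The line touches the circle iff its distance from (5, 2) is 4:
|8·5 + 15·2 − c| / √289 = 4
|c − (70)| = 4·17, so c = 138 or c = 2.

c = 2 or c = 138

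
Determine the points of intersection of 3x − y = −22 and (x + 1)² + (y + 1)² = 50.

Substitute y = 3x + 22:
10x² + 140x + 480 = 0  ⟹  x² + 14x + 48 = 0
x = −6 or x = −8, giving (−6, 4) and (−8, −2).

(−8, −2) and (−6, 4)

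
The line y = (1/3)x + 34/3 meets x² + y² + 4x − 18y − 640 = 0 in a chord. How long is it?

Centre (−2, 9), r² = 725. Perpendicular distance d from centre to line = |5| / √10 = 5/√10.
Half the chord is √(r² − d²) = √(1445/2), so the full chord is 17√10.

17√10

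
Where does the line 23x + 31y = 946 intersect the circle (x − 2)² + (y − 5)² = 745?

Express y = (946 − 23x)/31 and substitute into the circle:
1490x² − 40230x − 86420 = 0  ⟹  x² − 27x − 58 = 0
x = 29 or x = −2, giving (29, 9) and (−2, 32).

(−2, 32) and (29, 9)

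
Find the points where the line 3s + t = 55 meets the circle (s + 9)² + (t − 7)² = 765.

(9, 28) and (18, 1)

Substitute t = −3s + 55:
10s² − 270s + 1620 = 0  ⟹  s² − 27s + 162 = 0
s = 18 or s = 9, giving (18, 1) and (9, 28).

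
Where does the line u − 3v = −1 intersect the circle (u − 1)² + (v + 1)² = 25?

Substitute v = (1 + u)/3:
10u² − 10u − 200 = 0  ⟹  u² − u − 20 = 0
u = 5 or u = −4, giving (5, 2) and (−4, −1).

(−4, −1) and (5, 2)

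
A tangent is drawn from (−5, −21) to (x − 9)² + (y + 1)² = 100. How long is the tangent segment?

4√31

Centre (9, −1), r² = 100. |PO|² = (−14)² + (−20)² = 596.
The tangent meets the radius at right angles, so tangent² = |PO|² − r² = 596 − 100 = 496.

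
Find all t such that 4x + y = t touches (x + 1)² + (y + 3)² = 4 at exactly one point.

For a tangent, require d(centre, line) = r = 2.
|4·(−1) + 1·(−3) − t| / √17 = 2
|t − (−7)| = 2√17.

t = −7 ± 2√17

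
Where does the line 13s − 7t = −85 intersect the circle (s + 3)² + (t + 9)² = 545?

From the line, t = (85 + 13s)/7. Substituting:
218s² + 4142s − 4360 = 0  ⟹  s² + 19s − 20 = 0
s = 1 or s = −20, giving (1, 14) and (−20, −25).

(−20, −25) and (1, 14)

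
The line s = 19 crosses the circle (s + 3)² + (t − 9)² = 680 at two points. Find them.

The line gives s = 19. Substituting into the circle:
t² − 18t − 115 = 0
t = 23 or t = −5, giving (19, 23) and (19, −5).

(19, −5) and (19, 23)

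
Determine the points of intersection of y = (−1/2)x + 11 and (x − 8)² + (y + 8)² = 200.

From the line, y = (22 − x)/2. Substituting:
5x² − 140x + 900 = 0  ⟹  x² − 28x + 180 = 0
x = 18 or x = 10, giving (18, 2) and (10, 6).

(10, 6) and (18, 2)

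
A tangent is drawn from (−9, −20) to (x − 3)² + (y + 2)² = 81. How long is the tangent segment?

3√43

Centre (3, −2), r² = 81. |PO|² = (−12)² + (−18)² = 468.
By the tangent–radius right angle, tangent length = √(|PO|² − r²) = √387 = 3√43.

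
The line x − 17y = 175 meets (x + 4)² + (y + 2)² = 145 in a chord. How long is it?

Substitute y = (−175 + x)/17:
290x² + 2030x − 17400 = 0  ⟹  x² + 7x − 60 = 0
x = 5 or x = −12, giving (5, −10) and (−12, −11).
Chord length = distance between (5, −10) and (−12, −11) = √290 = √290.

√290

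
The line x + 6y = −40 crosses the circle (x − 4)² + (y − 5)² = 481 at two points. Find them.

From the line, y = (−40 − x)/6. Substituting:
37x² − 148x − 11840 = 0  ⟹  x² − 4x − 320 = 0
x = 20 or x = −16, giving (20, −10) and (−16, −4).

(−16, −4) and (20, −10)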